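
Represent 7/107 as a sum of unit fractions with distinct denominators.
1/16 + 1/343 + 1/195739 + 1/114941072624

Greedy algorithm:
7/107: ceiling(107/7) = 16, use 1/16
5/1712: ceiling(1712/5) = 343, use 1/343
3/587216: ceiling(587216/3) = 195739, use 1/195739
1/114941072624: ceiling(114941072624/1) = 114941072624, use 1/114941072624
Result: 7/107 = 1/16 + 1/343 + 1/195739 + 1/114941072624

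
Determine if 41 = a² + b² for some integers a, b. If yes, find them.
4² + 5² (a=4, b=5)

Factorization: 41 = 41
By Fermat: n is sum of two squares iff every prime p ≡ 3 (mod 4) appears to even power.
All primes ≡ 3 (mod 4) appear to even power.
Search a = 0, 1, 2, … for 41 - a² a perfect square: first hit at a = 4: 41 - 16 = 25 = 5².
41 = 4² + 5² = 16 + 25 ✓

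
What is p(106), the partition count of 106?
384276336

p(n) counts ways to write n as a sum of positive integers (order ignored).
Euler's pentagonal recurrence: p(k) = p(k-1) + p(k-2) - p(k-5) - p(k-7) + p(k-12) + p(k-15) - ... (offsets j(3j∓1)/2, signs ++--, p(0)=1, p(<0)=0).
DP table for k = 0..105: p(0)=1, p(1)=1, p(2)=2, p(3)=3, p(4)=5, p(5)=7, p(6)=11, p(7)=15, p(8)=22, p(9)=30, p(10)=42, p(11)=56, p(12)=77, p(13)=101, p(14)=135, p(15)=176, p(16)=231, p(17)=297, p(18)=385, p(19)=490, p(20)=627, p(21)=792, p(22)=1002, p(23)=1255, p(24)=1575, p(25)=1958, p(26)=2436, p(27)=3010, p(28)=3718, p(29)=4565, p(30)=5604, p(31)=6842, p(32)=8349, p(33)=10143, p(34)=12310, p(35)=14883, p(36)=17977, p(37)=21637, p(38)=26015, p(39)=31185, p(40)=37338, p(41)=44583, p(42)=53174, p(43)=63261, p(44)=75175, p(45)=89134, p(46)=105558, p(47)=124754, p(48)=147273, p(49)=173525, p(50)=204226, p(51)=239943, p(52)=281589, p(53)=329931, p(54)=386155, p(55)=451276, p(56)=526823, p(57)=614154, p(58)=715220, p(59)=831820, p(60)=966467, p(61)=1121505, p(62)=1300156, p(63)=1505499, p(64)=1741630, p(65)=2012558, p(66)=2323520, p(67)=2679689, p(68)=3087735, p(69)=3554345, p(70)=4087968, p(71)=4697205, p(72)=5392783, p(73)=6185689, p(74)=7089500, p(75)=8118264, p(76)=9289091, p(77)=10619863, p(78)=12132164, p(79)=13848650, p(80)=15796476, p(81)=18004327, p(82)=20506255, p(83)=23338469, p(84)=26543660, p(85)=30167357, p(86)=34262962, p(87)=38887673, p(88)=44108109, p(89)=49995925, p(90)=56634173, p(91)=64112359, p(92)=72533807, p(93)=82010177, p(94)=92669720, p(95)=104651419, p(96)=118114304, p(97)=133230930, p(98)=150198136, p(99)=169229875, p(100)=190569292, p(101)=214481126, p(102)=241265379, p(103)=271248950, p(104)=304801365, p(105)=342325709.
Final step: p(106) = p(105) + p(104) - p(101) - p(99) + p(94) + p(91) - p(84) - p(80) + p(71) + p(66) - p(55) - p(49) + p(36) + p(29) - p(14) - p(6)
= 342325709 + 304801365 - 214481126 - 169229875 + 92669720 + 64112359 - 26543660 - 15796476 + 4697205 + 2323520 - 451276 - 173525 + 17977 + 4565 - 135 - 11
= 384276336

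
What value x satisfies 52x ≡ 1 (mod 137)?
29

gcd(52, 137) = 1, so the inverse exists.
Extended Euclidean algorithm on (137, 52):
137 = 2 × 52 + 33  ⟹  33 = (1)·137 + (-2)·52
52 = 1 × 33 + 19  ⟹  19 = (-1)·137 + (3)·52
33 = 1 × 19 + 14  ⟹  14 = (2)·137 + (-5)·52
19 = 1 × 14 + 5  ⟹  5 = (-3)·137 + (8)·52
14 = 2 × 5 + 4  ⟹  4 = (8)·137 + (-21)·52
5 = 1 × 4 + 1  ⟹  1 = (-11)·137 + (29)·52
So (29)·52 ≡ 1 (mod 137), i.e. 52^(-1) ≡ 29 (mod 137).
Check: 52 × 29 = 1508 ≡ 1 (mod 137)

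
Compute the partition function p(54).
386155

p(n) counts ways to write n as a sum of positive integers (order ignored).
Euler's pentagonal recurrence: p(k) = p(k-1) + p(k-2) - p(k-5) - p(k-7) + p(k-12) + p(k-15) - ... (offsets j(3j∓1)/2, signs ++--, p(0)=1, p(<0)=0).
DP table for k = 0..53: p(0)=1, p(1)=1, p(2)=2, p(3)=3, p(4)=5, p(5)=7, p(6)=11, p(7)=15, p(8)=22, p(9)=30, p(10)=42, p(11)=56, p(12)=77, p(13)=101, p(14)=135, p(15)=176, p(16)=231, p(17)=297, p(18)=385, p(19)=490, p(20)=627, p(21)=792, p(22)=1002, p(23)=1255, p(24)=1575, p(25)=1958, p(26)=2436, p(27)=3010, p(28)=3718, p(29)=4565, p(30)=5604, p(31)=6842, p(32)=8349, p(33)=10143, p(34)=12310, p(35)=14883, p(36)=17977, p(37)=21637, p(38)=26015, p(39)=31185, p(40)=37338, p(41)=44583, p(42)=53174, p(43)=63261, p(44)=75175, p(45)=89134, p(46)=105558, p(47)=124754, p(48)=147273, p(49)=173525, p(50)=204226, p(51)=239943, p(52)=281589, p(53)=329931.
Final step: p(54) = p(53) + p(52) - p(49) - p(47) + p(42) + p(39) - p(32) - p(28) + p(19) + p(14) - p(3)
= 329931 + 281589 - 173525 - 124754 + 53174 + 31185 - 8349 - 3718 + 490 + 135 - 3
= 386155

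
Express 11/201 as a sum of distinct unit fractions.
1/19 + 1/478 + 1/365097 + 1/222159333918

Greedy algorithm:
11/201: ceiling(201/11) = 19, use 1/19
8/3819: ceiling(3819/8) = 478, use 1/478
5/1825482: ceiling(1825482/5) = 365097, use 1/365097
1/222159333918: ceiling(222159333918/1) = 222159333918, use 1/222159333918
Result: 11/201 = 1/19 + 1/478 + 1/365097 + 1/222159333918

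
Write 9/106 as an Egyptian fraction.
1/12 + 1/636

Greedy algorithm:
9/106: ceiling(106/9) = 12, use 1/12
1/636: ceiling(636/1) = 636, use 1/636
Result: 9/106 = 1/12 + 1/636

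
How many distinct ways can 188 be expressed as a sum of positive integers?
1398341745571

p(n) counts ways to write n as a sum of positive integers (order ignored).
Euler's pentagonal recurrence: p(k) = p(k-1) + p(k-2) - p(k-5) - p(k-7) + p(k-12) + p(k-15) - ... (offsets j(3j∓1)/2, signs ++--, p(0)=1, p(<0)=0).
DP table for k = 0..187: p(0)=1, p(1)=1, p(2)=2, p(3)=3, p(4)=5, p(5)=7, p(6)=11, p(7)=15, p(8)=22, p(9)=30, p(10)=42, p(11)=56, p(12)=77, p(13)=101, p(14)=135, p(15)=176, p(16)=231, p(17)=297, p(18)=385, p(19)=490, p(20)=627, p(21)=792, p(22)=1002, p(23)=1255, p(24)=1575, p(25)=1958, p(26)=2436, p(27)=3010, p(28)=3718, p(29)=4565, p(30)=5604, p(31)=6842, p(32)=8349, p(33)=10143, p(34)=12310, p(35)=14883, p(36)=17977, p(37)=21637, p(38)=26015, p(39)=31185, p(40)=37338, p(41)=44583, p(42)=53174, p(43)=63261, p(44)=75175, p(45)=89134, p(46)=105558, p(47)=124754, p(48)=147273, p(49)=173525, p(50)=204226, p(51)=239943, p(52)=281589, p(53)=329931, p(54)=386155, p(55)=451276, p(56)=526823, p(57)=614154, p(58)=715220, p(59)=831820, p(60)=966467, p(61)=1121505, p(62)=1300156, p(63)=1505499, p(64)=1741630, p(65)=2012558, p(66)=2323520, p(67)=2679689, p(68)=3087735, p(69)=3554345, p(70)=4087968, p(71)=4697205, p(72)=5392783, p(73)=6185689, p(74)=7089500, p(75)=8118264, p(76)=9289091, p(77)=10619863, p(78)=12132164, p(79)=13848650, p(80)=15796476, p(81)=18004327, p(82)=20506255, p(83)=23338469, p(84)=26543660, p(85)=30167357, p(86)=34262962, p(87)=38887673, p(88)=44108109, p(89)=49995925, p(90)=56634173, p(91)=64112359, p(92)=72533807, p(93)=82010177, p(94)=92669720, p(95)=104651419, p(96)=118114304, p(97)=133230930, p(98)=150198136, p(99)=169229875, p(100)=190569292, p(101)=214481126, p(102)=241265379, p(103)=271248950, p(104)=304801365, p(105)=342325709, p(106)=384276336, p(107)=431149389, p(108)=483502844, p(109)=541946240, p(110)=607163746, p(111)=679903203, p(112)=761002156, p(113)=851376628, p(114)=952050665, p(115)=1064144451, p(116)=1188908248, p(117)=1327710076, p(118)=1482074143, p(119)=1653668665, p(120)=1844349560, p(121)=2056148051, p(122)=2291320912, p(123)=2552338241, p(124)=2841940500, p(125)=3163127352, p(126)=3519222692, p(127)=3913864295, p(128)=4351078600, p(129)=4835271870, p(130)=5371315400, p(131)=5964539504, p(132)=6620830889, p(133)=7346629512, p(134)=8149040695, p(135)=9035836076, p(136)=10015581680, p(137)=11097645016, p(138)=12292341831, p(139)=13610949895, p(140)=15065878135, p(141)=16670689208, p(142)=18440293320, p(143)=20390982757, p(144)=22540654445, p(145)=24908858009, p(146)=27517052599, p(147)=30388671978, p(148)=33549419497, p(149)=37027355200, p(150)=40853235313, p(151)=45060624582, p(152)=49686288421, p(153)=54770336324, p(154)=60356673280, p(155)=66493182097, p(156)=73232243759, p(157)=80630964769, p(158)=88751778802, p(159)=97662728555, p(160)=107438159466, p(161)=118159068427, p(162)=129913904637, p(163)=142798995930, p(164)=156919475295, p(165)=172389800255, p(166)=189334822579, p(167)=207890420102, p(168)=228204732751, p(169)=250438925115, p(170)=274768617130, p(171)=301384802048, p(172)=330495499613, p(173)=362326859895, p(174)=397125074750, p(175)=435157697830, p(176)=476715857290, p(177)=522115831195, p(178)=571701605655, p(179)=625846753120, p(180)=684957390936, p(181)=749474411781, p(182)=819876908323, p(183)=896684817527, p(184)=980462880430, p(185)=1071823774337, p(186)=1171432692373, p(187)=1280011042268.
Final step: p(188) = p(187) + p(186) - p(183) - p(181) + p(176) + p(173) - p(166) - p(162) + p(153) + p(148) - p(137) - p(131) + p(118) + p(111) - p(96) - p(88) + p(71) + p(62) - p(43) - p(33) + p(12) + p(1)
= 1280011042268 + 1171432692373 - 896684817527 - 749474411781 + 476715857290 + 362326859895 - 189334822579 - 129913904637 + 54770336324 + 33549419497 - 11097645016 - 5964539504 + 1482074143 + 679903203 - 118114304 - 44108109 + 4697205 + 1300156 - 63261 - 10143 + 77 + 1
= 1398341745571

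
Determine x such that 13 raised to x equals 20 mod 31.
28

Baby-step giant-step with step n = ⌈√31⌉ = 6.
Baby steps 13^j mod 31 (j:value) for j=0..5: 0:1, 1:13, 2:14, 3:27, 4:10, 5:6.
Giant-step multiplier: 13^(-6) ≡ 13^(30-6) = 13^24 ≡ 2 (mod 31).
Giant steps γ_i = 20·2^i mod 31: γ_0=20, γ_1=9, γ_2=18, γ_3=5, γ_4=10 (in table at j=4).
x = i·n + j = 4·6 + 4 = 28.
Check: 13^28 ≡ 20 (mod 31).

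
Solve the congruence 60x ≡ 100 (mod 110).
x ≡ 9 (mod 11)

gcd(60, 110) = 10, which divides 100, so solutions exist.
Divide through by 10: 6x ≡ 10 (mod 11).
Find 6^(-1) mod 11 by the extended Euclidean algorithm:
11 = 1 × 6 + 5  ⟹  5 = (1)·11 + (-1)·6
6 = 1 × 5 + 1  ⟹  1 = (-1)·11 + (2)·6
So (2)·6 ≡ 1 (mod 11), i.e. 6^(-1) ≡ 2 (mod 11).
x ≡ 2 × 10 = 20 ≡ 9 (mod 11).
Check: 60 × 9 = 540 ≡ 100 (mod 110).
x ≡ 9 (mod 11), giving 10 solutions mod 110.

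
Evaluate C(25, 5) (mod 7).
0

Using Lucas' theorem:
Write n=25 and k=5 in base 7:
n in base 7: [3, 4]
k in base 7: [0, 5]
C(25,5) mod 7 = ∏ C(n_i, k_i) mod 7
Digit binomials (mod 7): C(3,0) = 1; C(4,5) = 0 (k_i > n_i)
Product: 1 × 0 = 0 ≡ 0 (mod 7)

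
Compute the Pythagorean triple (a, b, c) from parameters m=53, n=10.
(2709, 1060, 2909)

Euclid's formula: a = m² - n², b = 2mn, c = m² + n²
m = 53, n = 10
a = 53² - 10² = 2809 - 100 = 2709
b = 2 × 53 × 10 = 1060
c = 53² + 10² = 2809 + 100 = 2909
Verification: 2709² + 1060² = 7338681 + 1123600 = 8462281 = 2909² ✓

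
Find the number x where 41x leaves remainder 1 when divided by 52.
33

gcd(41, 52) = 1, so the inverse exists.
Extended Euclidean algorithm on (52, 41):
52 = 1 × 41 + 11  ⟹  11 = (1)·52 + (-1)·41
41 = 3 × 11 + 8  ⟹  8 = (-3)·52 + (4)·41
11 = 1 × 8 + 3  ⟹  3 = (4)·52 + (-5)·41
8 = 2 × 3 + 2  ⟹  2 = (-11)·52 + (14)·41
3 = 1 × 2 + 1  ⟹  1 = (15)·52 + (-19)·41
So (-19)·41 ≡ 1 (mod 52), i.e. 41^(-1) ≡ -19 ≡ 33 (mod 52).
Check: 41 × 33 = 1353 ≡ 1 (mod 52)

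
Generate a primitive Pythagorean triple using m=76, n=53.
(2967, 8056, 8585)

Euclid's formula: a = m² - n², b = 2mn, c = m² + n²
m = 76, n = 53
a = 76² - 53² = 5776 - 2809 = 2967
b = 2 × 76 × 53 = 8056
c = 76² + 53² = 5776 + 2809 = 8585
Verification: 2967² + 8056² = 8803089 + 64899136 = 73702225 = 8585² ✓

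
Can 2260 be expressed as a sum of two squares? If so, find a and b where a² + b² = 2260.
12² + 46² (a=12, b=46)

Factorization: 2260 = 2^2 × 5 × 113
By Fermat: n is sum of two squares iff every prime p ≡ 3 (mod 4) appears to even power.
All primes ≡ 3 (mod 4) appear to even power.
Search a = 0, 1, 2, … for 2260 - a² a perfect square: first hit at a = 12: 2260 - 144 = 2116 = 46².
2260 = 12² + 46² = 144 + 2116 ✓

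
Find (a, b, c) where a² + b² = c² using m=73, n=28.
(4545, 4088, 6113)

Euclid's formula: a = m² - n², b = 2mn, c = m² + n²
m = 73, n = 28
a = 73² - 28² = 5329 - 784 = 4545
b = 2 × 73 × 28 = 4088
c = 73² + 28² = 5329 + 784 = 6113
Verification: 4545² + 4088² = 20657025 + 16711744 = 37368769 = 6113² ✓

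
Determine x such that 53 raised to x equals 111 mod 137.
61

Baby-step giant-step with step n = ⌈√137⌉ = 12.
Baby steps 53^j mod 137 (j:value) for j=0..11: 0:1, 1:53, 2:69, 3:95, 4:103, 5:116, 6:120, 7:58, 8:60, 9:29, 10:30, 11:83.
Giant-step multiplier: 53^(-12) ≡ 53^(136-12) = 53^124 ≡ 64 (mod 137).
Giant steps γ_i = 111·64^i mod 137: γ_0=111, γ_1=117, γ_2=90, γ_3=6, γ_4=110, γ_5=53 (in table at j=1).
x = i·n + j = 5·12 + 1 = 61.
Check: 53^61 ≡ 111 (mod 137).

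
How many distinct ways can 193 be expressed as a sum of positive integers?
2168627105469

p(n) counts ways to write n as a sum of positive integers (order ignored).
Euler's pentagonal recurrence: p(k) = p(k-1) + p(k-2) - p(k-5) - p(k-7) + p(k-12) + p(k-15) - ... (offsets j(3j∓1)/2, signs ++--, p(0)=1, p(<0)=0).
DP table for k = 0..192: p(0)=1, p(1)=1, p(2)=2, p(3)=3, p(4)=5, p(5)=7, p(6)=11, p(7)=15, p(8)=22, p(9)=30, p(10)=42, p(11)=56, p(12)=77, p(13)=101, p(14)=135, p(15)=176, p(16)=231, p(17)=297, p(18)=385, p(19)=490, p(20)=627, p(21)=792, p(22)=1002, p(23)=1255, p(24)=1575, p(25)=1958, p(26)=2436, p(27)=3010, p(28)=3718, p(29)=4565, p(30)=5604, p(31)=6842, p(32)=8349, p(33)=10143, p(34)=12310, p(35)=14883, p(36)=17977, p(37)=21637, p(38)=26015, p(39)=31185, p(40)=37338, p(41)=44583, p(42)=53174, p(43)=63261, p(44)=75175, p(45)=89134, p(46)=105558, p(47)=124754, p(48)=147273, p(49)=173525, p(50)=204226, p(51)=239943, p(52)=281589, p(53)=329931, p(54)=386155, p(55)=451276, p(56)=526823, p(57)=614154, p(58)=715220, p(59)=831820, p(60)=966467, p(61)=1121505, p(62)=1300156, p(63)=1505499, p(64)=1741630, p(65)=2012558, p(66)=2323520, p(67)=2679689, p(68)=3087735, p(69)=3554345, p(70)=4087968, p(71)=4697205, p(72)=5392783, p(73)=6185689, p(74)=7089500, p(75)=8118264, p(76)=9289091, p(77)=10619863, p(78)=12132164, p(79)=13848650, p(80)=15796476, p(81)=18004327, p(82)=20506255, p(83)=23338469, p(84)=26543660, p(85)=30167357, p(86)=34262962, p(87)=38887673, p(88)=44108109, p(89)=49995925, p(90)=56634173, p(91)=64112359, p(92)=72533807, p(93)=82010177, p(94)=92669720, p(95)=104651419, p(96)=118114304, p(97)=133230930, p(98)=150198136, p(99)=169229875, p(100)=190569292, p(101)=214481126, p(102)=241265379, p(103)=271248950, p(104)=304801365, p(105)=342325709, p(106)=384276336, p(107)=431149389, p(108)=483502844, p(109)=541946240, p(110)=607163746, p(111)=679903203, p(112)=761002156, p(113)=851376628, p(114)=952050665, p(115)=1064144451, p(116)=1188908248, p(117)=1327710076, p(118)=1482074143, p(119)=1653668665, p(120)=1844349560, p(121)=2056148051, p(122)=2291320912, p(123)=2552338241, p(124)=2841940500, p(125)=3163127352, p(126)=3519222692, p(127)=3913864295, p(128)=4351078600, p(129)=4835271870, p(130)=5371315400, p(131)=5964539504, p(132)=6620830889, p(133)=7346629512, p(134)=8149040695, p(135)=9035836076, p(136)=10015581680, p(137)=11097645016, p(138)=12292341831, p(139)=13610949895, p(140)=15065878135, p(141)=16670689208, p(142)=18440293320, p(143)=20390982757, p(144)=22540654445, p(145)=24908858009, p(146)=27517052599, p(147)=30388671978, p(148)=33549419497, p(149)=37027355200, p(150)=40853235313, p(151)=45060624582, p(152)=49686288421, p(153)=54770336324, p(154)=60356673280, p(155)=66493182097, p(156)=73232243759, p(157)=80630964769, p(158)=88751778802, p(159)=97662728555, p(160)=107438159466, p(161)=118159068427, p(162)=129913904637, p(163)=142798995930, p(164)=156919475295, p(165)=172389800255, p(166)=189334822579, p(167)=207890420102, p(168)=228204732751, p(169)=250438925115, p(170)=274768617130, p(171)=301384802048, p(172)=330495499613, p(173)=362326859895, p(174)=397125074750, p(175)=435157697830, p(176)=476715857290, p(177)=522115831195, p(178)=571701605655, p(179)=625846753120, p(180)=684957390936, p(181)=749474411781, p(182)=819876908323, p(183)=896684817527, p(184)=980462880430, p(185)=1071823774337, p(186)=1171432692373, p(187)=1280011042268, p(188)=1398341745571, p(189)=1527273599625, p(190)=1667727404093, p(191)=1820701100652, p(192)=1987276856363.
Final step: p(193) = p(192) + p(191) - p(188) - p(186) + p(181) + p(178) - p(171) - p(167) + p(158) + p(153) - p(142) - p(136) + p(123) + p(116) - p(101) - p(93) + p(76) + p(67) - p(48) - p(38) + p(17) + p(6)
= 1987276856363 + 1820701100652 - 1398341745571 - 1171432692373 + 749474411781 + 571701605655 - 301384802048 - 207890420102 + 88751778802 + 54770336324 - 18440293320 - 10015581680 + 2552338241 + 1188908248 - 214481126 - 82010177 + 9289091 + 2679689 - 147273 - 26015 + 297 + 11
= 2168627105469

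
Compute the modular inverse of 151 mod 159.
139

gcd(151, 159) = 1, so the inverse exists.
Extended Euclidean algorithm on (159, 151):
159 = 1 × 151 + 8  ⟹  8 = (1)·159 + (-1)·151
151 = 18 × 8 + 7  ⟹  7 = (-18)·159 + (19)·151
8 = 1 × 7 + 1  ⟹  1 = (19)·159 + (-20)·151
So (-20)·151 ≡ 1 (mod 159), i.e. 151^(-1) ≡ -20 ≡ 139 (mod 159).
Check: 151 × 139 = 20989 ≡ 1 (mod 159)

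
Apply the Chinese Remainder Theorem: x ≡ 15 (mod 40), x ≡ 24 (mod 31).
55

Using Chinese Remainder Theorem:
M = 40 × 31 = 1240
M1 = 31, M2 = 40
y1 = 31^(-1) mod 40 = 31
y2 = 40^(-1) mod 31 = 7
x = (15×31×31 + 24×40×7) mod 1240 = 55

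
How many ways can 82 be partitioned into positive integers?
20506255

p(n) counts ways to write n as a sum of positive integers (order ignored).
Euler's pentagonal recurrence: p(k) = p(k-1) + p(k-2) - p(k-5) - p(k-7) + p(k-12) + p(k-15) - ... (offsets j(3j∓1)/2, signs ++--, p(0)=1, p(<0)=0).
DP table for k = 0..81: p(0)=1, p(1)=1, p(2)=2, p(3)=3, p(4)=5, p(5)=7, p(6)=11, p(7)=15, p(8)=22, p(9)=30, p(10)=42, p(11)=56, p(12)=77, p(13)=101, p(14)=135, p(15)=176, p(16)=231, p(17)=297, p(18)=385, p(19)=490, p(20)=627, p(21)=792, p(22)=1002, p(23)=1255, p(24)=1575, p(25)=1958, p(26)=2436, p(27)=3010, p(28)=3718, p(29)=4565, p(30)=5604, p(31)=6842, p(32)=8349, p(33)=10143, p(34)=12310, p(35)=14883, p(36)=17977, p(37)=21637, p(38)=26015, p(39)=31185, p(40)=37338, p(41)=44583, p(42)=53174, p(43)=63261, p(44)=75175, p(45)=89134, p(46)=105558, p(47)=124754, p(48)=147273, p(49)=173525, p(50)=204226, p(51)=239943, p(52)=281589, p(53)=329931, p(54)=386155, p(55)=451276, p(56)=526823, p(57)=614154, p(58)=715220, p(59)=831820, p(60)=966467, p(61)=1121505, p(62)=1300156, p(63)=1505499, p(64)=1741630, p(65)=2012558, p(66)=2323520, p(67)=2679689, p(68)=3087735, p(69)=3554345, p(70)=4087968, p(71)=4697205, p(72)=5392783, p(73)=6185689, p(74)=7089500, p(75)=8118264, p(76)=9289091, p(77)=10619863, p(78)=12132164, p(79)=13848650, p(80)=15796476, p(81)=18004327.
Final step: p(82) = p(81) + p(80) - p(77) - p(75) + p(70) + p(67) - p(60) - p(56) + p(47) + p(42) - p(31) - p(25) + p(12) + p(5)
= 18004327 + 15796476 - 10619863 - 8118264 + 4087968 + 2679689 - 966467 - 526823 + 124754 + 53174 - 6842 - 1958 + 77 + 7
= 20506255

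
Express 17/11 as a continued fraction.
[1; 1, 1, 5]

Euclidean algorithm steps:
17 = 1 × 11 + 6
11 = 1 × 6 + 5
6 = 1 × 5 + 1
5 = 5 × 1 + 0
Continued fraction: [1; 1, 1, 5]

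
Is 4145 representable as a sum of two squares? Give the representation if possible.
7² + 64² (a=7, b=64)

Factorization: 4145 = 5 × 829
By Fermat: n is sum of two squares iff every prime p ≡ 3 (mod 4) appears to even power.
All primes ≡ 3 (mod 4) appear to even power.
Search a = 0, 1, 2, … for 4145 - a² a perfect square: first hit at a = 7: 4145 - 49 = 4096 = 64².
4145 = 7² + 64² = 49 + 4096 ✓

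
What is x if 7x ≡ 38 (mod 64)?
x ≡ 42 (mod 64)

gcd(7, 64) = 1, which divides 38, so solutions exist.
Find 7^(-1) mod 64 by the extended Euclidean algorithm:
64 = 9 × 7 + 1  ⟹  1 = (1)·64 + (-9)·7
So (-9)·7 ≡ 1 (mod 64), i.e. 7^(-1) ≡ -9 ≡ 55 (mod 64).
x ≡ 55 × 38 = 2090 ≡ 42 (mod 64).
Check: 7 × 42 = 294 ≡ 38 (mod 64).
Unique solution: x ≡ 42 (mod 64)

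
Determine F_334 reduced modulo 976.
607

Matrix identity: Q^n = [[F_(n+1), F_n], [F_n, F_(n-1)]] with Q = [[1,1],[1,0]].
n = 334 = 101001110₂. Square-and-multiply, entries mod 976:
Q^1 = [[1,1],[1,0]]
Q^2 = (Q^1)² = [[2,1],[1,1]]
Q^5 = (Q^2)²·Q = [[8,5],[5,3]]
Q^10 = (Q^5)² = [[89,55],[55,34]]
Q^20 = (Q^10)² = [[210,909],[909,277]]
Q^41 = (Q^20)²·Q = [[344,765],[765,555]]
Q^83 = (Q^41)²·Q = [[496,841],[841,631]]
Q^167 = (Q^83)²·Q = [[832,721],[721,111]]
Q^334 = (Q^167)² = [[849,607],[607,242]]
F_334 mod 976 = Q^334[0][1] = 607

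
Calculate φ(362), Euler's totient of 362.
180

362 = 2 × 181
φ(n) = n × ∏(1 - 1/p) for each prime p dividing n
φ(362) = 362 × (1 - 1/2) × (1 - 1/181) = 180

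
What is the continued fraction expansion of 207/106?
[1; 1, 20, 5]

Euclidean algorithm steps:
207 = 1 × 106 + 101
106 = 1 × 101 + 5
101 = 20 × 5 + 1
5 = 5 × 1 + 0
Continued fraction: [1; 1, 20, 5]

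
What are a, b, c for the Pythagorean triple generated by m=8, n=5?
(39, 80, 89)

Euclid's formula: a = m² - n², b = 2mn, c = m² + n²
m = 8, n = 5
a = 8² - 5² = 64 - 25 = 39
b = 2 × 8 × 5 = 80
c = 8² + 5² = 64 + 25 = 89
Verification: 39² + 80² = 1521 + 6400 = 7921 = 89² ✓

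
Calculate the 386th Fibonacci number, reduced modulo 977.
44

Matrix identity: Q^n = [[F_(n+1), F_n], [F_n, F_(n-1)]] with Q = [[1,1],[1,0]].
n = 386 = 110000010₂. Square-and-multiply, entries mod 977:
Q^1 = [[1,1],[1,0]]
Q^3 = (Q^1)²·Q = [[3,2],[2,1]]
Q^6 = (Q^3)² = [[13,8],[8,5]]
Q^12 = (Q^6)² = [[233,144],[144,89]]
Q^24 = (Q^12)² = [[773,449],[449,324]]
Q^48 = (Q^24)² = [[921,145],[145,776]]
Q^96 = (Q^48)² = [[713,838],[838,852]]
Q^193 = (Q^96)²·Q = [[446,110],[110,336]]
Q^386 = (Q^193)² = [[961,44],[44,917]]
F_386 mod 977 = Q^386[0][1] = 44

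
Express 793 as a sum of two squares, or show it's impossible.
3² + 28² (a=3, b=28)

Factorization: 793 = 13 × 61
By Fermat: n is sum of two squares iff every prime p ≡ 3 (mod 4) appears to even power.
All primes ≡ 3 (mod 4) appear to even power.
Search a = 0, 1, 2, … for 793 - a² a perfect square: first hit at a = 3: 793 - 9 = 784 = 28².
793 = 3² + 28² = 9 + 784 ✓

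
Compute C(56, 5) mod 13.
0

Using Lucas' theorem:
Write n=56 and k=5 in base 13:
n in base 13: [4, 4]
k in base 13: [0, 5]
C(56,5) mod 13 = ∏ C(n_i, k_i) mod 13
Digit binomials (mod 13): C(4,0) = 1; C(4,5) = 0 (k_i > n_i)
Product: 1 × 0 = 0 ≡ 0 (mod 13)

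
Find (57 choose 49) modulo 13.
0

Using Lucas' theorem:
Write n=57 and k=49 in base 13:
n in base 13: [4, 5]
k in base 13: [3, 10]
C(57,49) mod 13 = ∏ C(n_i, k_i) mod 13
Digit binomials (mod 13): C(4,3) = 4; C(5,10) = 0 (k_i > n_i)
Product: 4 × 0 = 0 ≡ 0 (mod 13)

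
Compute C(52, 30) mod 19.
6

Using Lucas' theorem:
Write n=52 and k=30 in base 19:
n in base 19: [2, 14]
k in base 19: [1, 11]
C(52,30) mod 19 = ∏ C(n_i, k_i) mod 19
Digit binomials (mod 19): C(2,1) = 2; C(14,11) = 364 ≡ 3
Product: 2 × 3 = 6 ≡ 6 (mod 19)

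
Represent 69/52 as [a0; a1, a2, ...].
[1; 3, 17]

Euclidean algorithm steps:
69 = 1 × 52 + 17
52 = 3 × 17 + 1
17 = 17 × 1 + 0
Continued fraction: [1; 3, 17]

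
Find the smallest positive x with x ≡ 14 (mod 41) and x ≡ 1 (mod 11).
342

Using Chinese Remainder Theorem:
M = 41 × 11 = 451
M1 = 11, M2 = 41
y1 = 11^(-1) mod 41 = 15
y2 = 41^(-1) mod 11 = 7
x = (14×11×15 + 1×41×7) mod 451 = 342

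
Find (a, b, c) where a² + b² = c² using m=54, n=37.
(1547, 3996, 4285)

Euclid's formula: a = m² - n², b = 2mn, c = m² + n²
m = 54, n = 37
a = 54² - 37² = 2916 - 1369 = 1547
b = 2 × 54 × 37 = 3996
c = 54² + 37² = 2916 + 1369 = 4285
Verification: 1547² + 3996² = 2393209 + 15968016 = 18361225 = 4285² ✓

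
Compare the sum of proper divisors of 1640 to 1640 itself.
abundant

Proper divisors of 1640: sum = 1 + 2 + 4 + 5 + 8 + 10 + 20 + 40 + 41 + 82 + 164 + 205 + 328 + 410 + 820 = 2140
Since 2140 > 1640, 1640 is abundant.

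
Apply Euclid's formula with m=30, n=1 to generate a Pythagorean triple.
(899, 60, 901)

Euclid's formula: a = m² - n², b = 2mn, c = m² + n²
m = 30, n = 1
a = 30² - 1² = 900 - 1 = 899
b = 2 × 30 × 1 = 60
c = 30² + 1² = 900 + 1 = 901
Verification: 899² + 60² = 808201 + 3600 = 811801 = 901² ✓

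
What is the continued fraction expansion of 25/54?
[0; 2, 6, 4]

Euclidean algorithm steps:
25 = 0 × 54 + 25
54 = 2 × 25 + 4
25 = 6 × 4 + 1
4 = 4 × 1 + 0
Continued fraction: [0; 2, 6, 4]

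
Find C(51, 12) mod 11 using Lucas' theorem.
6

Using Lucas' theorem:
Write n=51 and k=12 in base 11:
n in base 11: [4, 7]
k in base 11: [1, 1]
C(51,12) mod 11 = ∏ C(n_i, k_i) mod 11
Digit binomials (mod 11): C(4,1) = 4; C(7,1) = 7
Product: 4 × 7 = 28 ≡ 6 (mod 11)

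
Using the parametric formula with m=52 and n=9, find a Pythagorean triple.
(2623, 936, 2785)

Euclid's formula: a = m² - n², b = 2mn, c = m² + n²
m = 52, n = 9
a = 52² - 9² = 2704 - 81 = 2623
b = 2 × 52 × 9 = 936
c = 52² + 9² = 2704 + 81 = 2785
Verification: 2623² + 936² = 6880129 + 876096 = 7756225 = 2785² ✓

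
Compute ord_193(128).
96

193 is prime, so ord(128) divides φ(193) = 192.
Divisors of 192: 1, 2, 3, 4, 6, 8, 12, 16, 24, 32, 48, 64, 96, 192.
Repeated squaring: 128^1 ≡ 128, 128^2 ≡ 172, 128^4 ≡ 55, 128^8 ≡ 130, 128^16 ≡ 109, 128^32 ≡ 108, 128^64 ≡ 84, 128^128 ≡ 108 (mod 193).
Test 128^d mod 193 for each divisor d in increasing order:
128^1 ≡ 128
128^2 ≡ 172
128^3 = 128^2·128^1 ≡ 14
128^4 ≡ 55
128^6 = 128^4·128^2 ≡ 3
128^8 ≡ 130
128^12 = 128^8·128^4 ≡ 9
128^16 ≡ 109
128^24 = 128^16·128^8 ≡ 81
128^32 ≡ 108
128^48 = 128^32·128^16 ≡ 192
128^64 ≡ 84
128^96 = 128^64·128^32 ≡ 1  ← first divisor giving 1
The order is 96.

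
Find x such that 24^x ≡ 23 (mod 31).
9

Baby-step giant-step with step n = ⌈√31⌉ = 6.
Baby steps 24^j mod 31 (j:value) for j=0..5: 0:1, 1:24, 2:18, 3:29, 4:14, 5:26.
Giant-step multiplier: 24^(-6) ≡ 24^(30-6) = 24^24 ≡ 8 (mod 31).
Giant steps γ_i = 23·8^i mod 31: γ_0=23, γ_1=29 (in table at j=3).
x = i·n + j = 1·6 + 3 = 9.
Check: 24^9 ≡ 23 (mod 31).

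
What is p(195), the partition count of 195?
2580840212973

p(n) counts ways to write n as a sum of positive integers (order ignored).
Euler's pentagonal recurrence: p(k) = p(k-1) + p(k-2) - p(k-5) - p(k-7) + p(k-12) + p(k-15) - ... (offsets j(3j∓1)/2, signs ++--, p(0)=1, p(<0)=0).
DP table for k = 0..194: p(0)=1, p(1)=1, p(2)=2, p(3)=3, p(4)=5, p(5)=7, p(6)=11, p(7)=15, p(8)=22, p(9)=30, p(10)=42, p(11)=56, p(12)=77, p(13)=101, p(14)=135, p(15)=176, p(16)=231, p(17)=297, p(18)=385, p(19)=490, p(20)=627, p(21)=792, p(22)=1002, p(23)=1255, p(24)=1575, p(25)=1958, p(26)=2436, p(27)=3010, p(28)=3718, p(29)=4565, p(30)=5604, p(31)=6842, p(32)=8349, p(33)=10143, p(34)=12310, p(35)=14883, p(36)=17977, p(37)=21637, p(38)=26015, p(39)=31185, p(40)=37338, p(41)=44583, p(42)=53174, p(43)=63261, p(44)=75175, p(45)=89134, p(46)=105558, p(47)=124754, p(48)=147273, p(49)=173525, p(50)=204226, p(51)=239943, p(52)=281589, p(53)=329931, p(54)=386155, p(55)=451276, p(56)=526823, p(57)=614154, p(58)=715220, p(59)=831820, p(60)=966467, p(61)=1121505, p(62)=1300156, p(63)=1505499, p(64)=1741630, p(65)=2012558, p(66)=2323520, p(67)=2679689, p(68)=3087735, p(69)=3554345, p(70)=4087968, p(71)=4697205, p(72)=5392783, p(73)=6185689, p(74)=7089500, p(75)=8118264, p(76)=9289091, p(77)=10619863, p(78)=12132164, p(79)=13848650, p(80)=15796476, p(81)=18004327, p(82)=20506255, p(83)=23338469, p(84)=26543660, p(85)=30167357, p(86)=34262962, p(87)=38887673, p(88)=44108109, p(89)=49995925, p(90)=56634173, p(91)=64112359, p(92)=72533807, p(93)=82010177, p(94)=92669720, p(95)=104651419, p(96)=118114304, p(97)=133230930, p(98)=150198136, p(99)=169229875, p(100)=190569292, p(101)=214481126, p(102)=241265379, p(103)=271248950, p(104)=304801365, p(105)=342325709, p(106)=384276336, p(107)=431149389, p(108)=483502844, p(109)=541946240, p(110)=607163746, p(111)=679903203, p(112)=761002156, p(113)=851376628, p(114)=952050665, p(115)=1064144451, p(116)=1188908248, p(117)=1327710076, p(118)=1482074143, p(119)=1653668665, p(120)=1844349560, p(121)=2056148051, p(122)=2291320912, p(123)=2552338241, p(124)=2841940500, p(125)=3163127352, p(126)=3519222692, p(127)=3913864295, p(128)=4351078600, p(129)=4835271870, p(130)=5371315400, p(131)=5964539504, p(132)=6620830889, p(133)=7346629512, p(134)=8149040695, p(135)=9035836076, p(136)=10015581680, p(137)=11097645016, p(138)=12292341831, p(139)=13610949895, p(140)=15065878135, p(141)=16670689208, p(142)=18440293320, p(143)=20390982757, p(144)=22540654445, p(145)=24908858009, p(146)=27517052599, p(147)=30388671978, p(148)=33549419497, p(149)=37027355200, p(150)=40853235313, p(151)=45060624582, p(152)=49686288421, p(153)=54770336324, p(154)=60356673280, p(155)=66493182097, p(156)=73232243759, p(157)=80630964769, p(158)=88751778802, p(159)=97662728555, p(160)=107438159466, p(161)=118159068427, p(162)=129913904637, p(163)=142798995930, p(164)=156919475295, p(165)=172389800255, p(166)=189334822579, p(167)=207890420102, p(168)=228204732751, p(169)=250438925115, p(170)=274768617130, p(171)=301384802048, p(172)=330495499613, p(173)=362326859895, p(174)=397125074750, p(175)=435157697830, p(176)=476715857290, p(177)=522115831195, p(178)=571701605655, p(179)=625846753120, p(180)=684957390936, p(181)=749474411781, p(182)=819876908323, p(183)=896684817527, p(184)=980462880430, p(185)=1071823774337, p(186)=1171432692373, p(187)=1280011042268, p(188)=1398341745571, p(189)=1527273599625, p(190)=1667727404093, p(191)=1820701100652, p(192)=1987276856363, p(193)=2168627105469, p(194)=2366022741845.
Final step: p(195) = p(194) + p(193) - p(190) - p(188) + p(183) + p(180) - p(173) - p(169) + p(160) + p(155) - p(144) - p(138) + p(125) + p(118) - p(103) - p(95) + p(78) + p(69) - p(50) - p(40) + p(19) + p(8)
= 2366022741845 + 2168627105469 - 1667727404093 - 1398341745571 + 896684817527 + 684957390936 - 362326859895 - 250438925115 + 107438159466 + 66493182097 - 22540654445 - 12292341831 + 3163127352 + 1482074143 - 271248950 - 104651419 + 12132164 + 3554345 - 204226 - 37338 + 490 + 22
= 2580840212973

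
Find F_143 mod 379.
370

Matrix identity: Q^n = [[F_(n+1), F_n], [F_n, F_(n-1)]] with Q = [[1,1],[1,0]].
n = 143 = 10001111₂. Square-and-multiply, entries mod 379:
Q^1 = [[1,1],[1,0]]
Q^2 = (Q^1)² = [[2,1],[1,1]]
Q^4 = (Q^2)² = [[5,3],[3,2]]
Q^8 = (Q^4)² = [[34,21],[21,13]]
Q^17 = (Q^8)²·Q = [[310,81],[81,229]]
Q^35 = (Q^17)²·Q = [[26,331],[331,74]]
Q^71 = (Q^35)²·Q = [[75,327],[327,127]]
Q^143 = (Q^71)²·Q = [[99,370],[370,108]]
F_143 mod 379 = Q^143[0][1] = 370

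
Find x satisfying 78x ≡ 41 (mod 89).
x ≡ 61 (mod 89)

gcd(78, 89) = 1, which divides 41, so solutions exist.
Find 78^(-1) mod 89 by the extended Euclidean algorithm:
89 = 1 × 78 + 11  ⟹  11 = (1)·89 + (-1)·78
78 = 7 × 11 + 1  ⟹  1 = (-7)·89 + (8)·78
So (8)·78 ≡ 1 (mod 89), i.e. 78^(-1) ≡ 8 (mod 89).
x ≡ 8 × 41 = 328 ≡ 61 (mod 89).
Check: 78 × 61 = 4758 ≡ 41 (mod 89).
Unique solution: x ≡ 61 (mod 89)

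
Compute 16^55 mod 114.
16

Repeated squaring. Binary of 55 = 110111.
16^1 ≡ 16 (mod 114); 16^2 ≡ 28 (mod 114); 16^4 ≡ 100 (mod 114); 16^8 ≡ 82 (mod 114); 16^16 ≡ 112 (mod 114); 16^32 ≡ 4 (mod 114)
16^55 = 16^1 × 16^2 × 16^4 × 16^16 × 16^32 ≡ 16 (mod 114)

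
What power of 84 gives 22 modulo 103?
81

Baby-step giant-step with step n = ⌈√103⌉ = 11.
Baby steps 84^j mod 103 (j:value) for j=0..10: 0:1, 1:84, 2:52, 3:42, 4:26, 5:21, 6:13, 7:62, 8:58, 9:31, 10:29.
Giant-step multiplier: 84^(-11) ≡ 84^(102-11) = 84^91 ≡ 20 (mod 103).
Giant steps γ_i = 22·20^i mod 103: γ_0=22, γ_1=28, γ_2=45, γ_3=76, γ_4=78, γ_5=15, γ_6=94, γ_7=26 (in table at j=4).
x = i·n + j = 7·11 + 4 = 81.
Check: 84^81 ≡ 22 (mod 103).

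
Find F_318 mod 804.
224

Matrix identity: Q^n = [[F_(n+1), F_n], [F_n, F_(n-1)]] with Q = [[1,1],[1,0]].
n = 318 = 100111110₂. Square-and-multiply, entries mod 804:
Q^1 = [[1,1],[1,0]]
Q^2 = (Q^1)² = [[2,1],[1,1]]
Q^4 = (Q^2)² = [[5,3],[3,2]]
Q^9 = (Q^4)²·Q = [[55,34],[34,21]]
Q^19 = (Q^9)²·Q = [[333,161],[161,172]]
Q^39 = (Q^19)²·Q = [[231,130],[130,101]]
Q^79 = (Q^39)²·Q = [[57,313],[313,548]]
Q^159 = (Q^79)²·Q = [[339,718],[718,425]]
Q^318 = (Q^159)² = [[109,224],[224,689]]
F_318 mod 804 = Q^318[0][1] = 224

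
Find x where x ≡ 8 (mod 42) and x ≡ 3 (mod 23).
302

Using Chinese Remainder Theorem:
M = 42 × 23 = 966
M1 = 23, M2 = 42
y1 = 23^(-1) mod 42 = 11
y2 = 42^(-1) mod 23 = 17
x = (8×23×11 + 3×42×17) mod 966 = 302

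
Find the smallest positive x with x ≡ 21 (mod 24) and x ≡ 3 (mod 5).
93

Using Chinese Remainder Theorem:
M = 24 × 5 = 120
M1 = 5, M2 = 24
y1 = 5^(-1) mod 24 = 5
y2 = 24^(-1) mod 5 = 4
x = (21×5×5 + 3×24×4) mod 120 = 93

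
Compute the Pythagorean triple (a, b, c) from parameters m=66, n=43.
(2507, 5676, 6205)

Euclid's formula: a = m² - n², b = 2mn, c = m² + n²
m = 66, n = 43
a = 66² - 43² = 4356 - 1849 = 2507
b = 2 × 66 × 43 = 5676
c = 66² + 43² = 4356 + 1849 = 6205
Verification: 2507² + 5676² = 6285049 + 32216976 = 38502025 = 6205² ✓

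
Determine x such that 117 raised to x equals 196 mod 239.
144

Baby-step giant-step with step n = ⌈√239⌉ = 16.
Baby steps 117^j mod 239 (j:value) for j=0..15: 0:1, 1:117, 2:66, 3:74, 4:54, 5:104, 6:218, 7:172, 8:48, 9:119, 10:61, 11:206, 12:202, 13:212, 14:187, 15:130.
Giant-step multiplier: 117^(-16) ≡ 117^(238-16) = 117^222 ≡ 25 (mod 239).
Giant steps γ_i = 196·25^i mod 239: γ_0=196, γ_1=120, γ_2=132, γ_3=193, γ_4=45, γ_5=169, γ_6=162, γ_7=226, γ_8=153, γ_9=1 (in table at j=0).
x = i·n + j = 9·16 + 0 = 144.
Check: 117^144 ≡ 196 (mod 239).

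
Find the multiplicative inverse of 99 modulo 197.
2

gcd(99, 197) = 1, so the inverse exists.
Extended Euclidean algorithm on (197, 99):
197 = 1 × 99 + 98  ⟹  98 = (1)·197 + (-1)·99
99 = 1 × 98 + 1  ⟹  1 = (-1)·197 + (2)·99
So (2)·99 ≡ 1 (mod 197), i.e. 99^(-1) ≡ 2 (mod 197).
Check: 99 × 2 = 198 ≡ 1 (mod 197)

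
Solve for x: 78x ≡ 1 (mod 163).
23

gcd(78, 163) = 1, so the inverse exists.
Extended Euclidean algorithm on (163, 78):
163 = 2 × 78 + 7  ⟹  7 = (1)·163 + (-2)·78
78 = 11 × 7 + 1  ⟹  1 = (-11)·163 + (23)·78
So (23)·78 ≡ 1 (mod 163), i.e. 78^(-1) ≡ 23 (mod 163).
Check: 78 × 23 = 1794 ≡ 1 (mod 163)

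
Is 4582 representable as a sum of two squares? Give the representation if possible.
Not possible

Factorization: 4582 = 2 × 29 × 79
By Fermat: n is sum of two squares iff every prime p ≡ 3 (mod 4) appears to even power.
Prime(s) ≡ 3 (mod 4) with odd exponent: [(79, 1)]
Therefore 4582 cannot be expressed as a² + b².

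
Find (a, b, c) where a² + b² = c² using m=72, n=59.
(1703, 8496, 8665)

Euclid's formula: a = m² - n², b = 2mn, c = m² + n²
m = 72, n = 59
a = 72² - 59² = 5184 - 3481 = 1703
b = 2 × 72 × 59 = 8496
c = 72² + 59² = 5184 + 3481 = 8665
Verification: 1703² + 8496² = 2900209 + 72182016 = 75082225 = 8665² ✓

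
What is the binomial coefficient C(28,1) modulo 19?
9

Using Lucas' theorem:
Write n=28 and k=1 in base 19:
n in base 19: [1, 9]
k in base 19: [0, 1]
C(28,1) mod 19 = ∏ C(n_i, k_i) mod 19
Digit binomials (mod 19): C(1,0) = 1; C(9,1) = 9
Product: 1 × 9 = 9 ≡ 9 (mod 19)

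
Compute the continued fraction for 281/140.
[2; 140]

Euclidean algorithm steps:
281 = 2 × 140 + 1
140 = 140 × 1 + 0
Continued fraction: [2; 140]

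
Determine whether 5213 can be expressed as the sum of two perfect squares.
37² + 62² (a=37, b=62)

Factorization: 5213 = 13 × 401
By Fermat: n is sum of two squares iff every prime p ≡ 3 (mod 4) appears to even power.
All primes ≡ 3 (mod 4) appear to even power.
Search a = 0, 1, 2, … for 5213 - a² a perfect square: first hit at a = 37: 5213 - 1369 = 3844 = 62².
5213 = 37² + 62² = 1369 + 3844 ✓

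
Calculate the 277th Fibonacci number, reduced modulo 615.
2

Matrix identity: Q^n = [[F_(n+1), F_n], [F_n, F_(n-1)]] with Q = [[1,1],[1,0]].
n = 277 = 100010101₂. Square-and-multiply, entries mod 615:
Q^1 = [[1,1],[1,0]]
Q^2 = (Q^1)² = [[2,1],[1,1]]
Q^4 = (Q^2)² = [[5,3],[3,2]]
Q^8 = (Q^4)² = [[34,21],[21,13]]
Q^17 = (Q^8)²·Q = [[124,367],[367,372]]
Q^34 = (Q^17)² = [[5,607],[607,13]]
Q^69 = (Q^34)²·Q = [[560,89],[89,471]]
Q^138 = (Q^69)² = [[491,124],[124,367]]
Q^277 = (Q^138)²·Q = [[614,2],[2,612]]
F_277 mod 615 = Q^277[0][1] = 2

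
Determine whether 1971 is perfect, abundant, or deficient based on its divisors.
deficient

Proper divisors of 1971: sum = 1 + 3 + 9 + 27 + 73 + 219 + 657 = 989
Since 989 < 1971, 1971 is deficient.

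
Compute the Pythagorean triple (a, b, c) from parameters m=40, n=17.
(1311, 1360, 1889)

Euclid's formula: a = m² - n², b = 2mn, c = m² + n²
m = 40, n = 17
a = 40² - 17² = 1600 - 289 = 1311
b = 2 × 40 × 17 = 1360
c = 40² + 17² = 1600 + 289 = 1889
Verification: 1311² + 1360² = 1718721 + 1849600 = 3568321 = 1889² ✓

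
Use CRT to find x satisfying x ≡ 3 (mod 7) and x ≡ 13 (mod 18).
31

Using Chinese Remainder Theorem:
M = 7 × 18 = 126
M1 = 18, M2 = 7
y1 = 18^(-1) mod 7 = 2
y2 = 7^(-1) mod 18 = 13
x = (3×18×2 + 13×7×13) mod 126 = 31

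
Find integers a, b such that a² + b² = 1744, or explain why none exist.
12² + 40² (a=12, b=40)

Factorization: 1744 = 2^4 × 109
By Fermat: n is sum of two squares iff every prime p ≡ 3 (mod 4) appears to even power.
All primes ≡ 3 (mod 4) appear to even power.
Search a = 0, 1, 2, … for 1744 - a² a perfect square: first hit at a = 12: 1744 - 144 = 1600 = 40².
1744 = 12² + 40² = 144 + 1600 ✓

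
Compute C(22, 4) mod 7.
0

Using Lucas' theorem:
Write n=22 and k=4 in base 7:
n in base 7: [3, 1]
k in base 7: [0, 4]
C(22,4) mod 7 = ∏ C(n_i, k_i) mod 7
Digit binomials (mod 7): C(3,0) = 1; C(1,4) = 0 (k_i > n_i)
Product: 1 × 0 = 0 ≡ 0 (mod 7)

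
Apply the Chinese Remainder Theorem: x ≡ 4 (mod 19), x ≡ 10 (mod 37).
232

Using Chinese Remainder Theorem:
M = 19 × 37 = 703
M1 = 37, M2 = 19
y1 = 37^(-1) mod 19 = 18
y2 = 19^(-1) mod 37 = 2
x = (4×37×18 + 10×19×2) mod 703 = 232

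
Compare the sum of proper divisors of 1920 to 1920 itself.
abundant

Proper divisors of 1920: sum = 1 + 2 + 3 + 4 + 5 + 6 + 8 + 10 + ... + 384 + 480 + 640 + 960 (31 divisors) = 4200
Since 4200 > 1920, 1920 is abundant.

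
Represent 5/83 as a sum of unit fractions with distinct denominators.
1/17 + 1/706 + 1/996166

Greedy algorithm:
5/83: ceiling(83/5) = 17, use 1/17
2/1411: ceiling(1411/2) = 706, use 1/706
1/996166: ceiling(996166/1) = 996166, use 1/996166
Result: 5/83 = 1/17 + 1/706 + 1/996166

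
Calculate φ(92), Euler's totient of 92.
44

92 = 2^2 × 23
φ(n) = n × ∏(1 - 1/p) for each prime p dividing n
φ(92) = 92 × (1 - 1/2) × (1 - 1/23) = 44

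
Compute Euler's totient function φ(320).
128

320 = 2^6 × 5
φ(n) = n × ∏(1 - 1/p) for each prime p dividing n
φ(320) = 320 × (1 - 1/2) × (1 - 1/5) = 128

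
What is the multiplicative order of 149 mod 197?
196

197 is prime, so ord(149) divides φ(197) = 196.
Divisors of 196: 1, 2, 4, 7, 14, 28, 49, 98, 196.
Repeated squaring: 149^1 ≡ 149, 149^2 ≡ 137, 149^4 ≡ 54, 149^8 ≡ 158, 149^16 ≡ 142, 149^32 ≡ 70, 149^64 ≡ 172, 149^128 ≡ 34 (mod 197).
Test 149^d mod 197 for each divisor d in increasing order:
149^1 ≡ 149
149^2 ≡ 137
149^4 ≡ 54
149^7 = 149^4·149^2·149^1 ≡ 87
149^14 = 149^8·149^4·149^2 ≡ 83
149^28 = 149^16·149^8·149^4 ≡ 191
149^49 = 149^32·149^16·149^1 ≡ 14
149^98 = 149^64·149^32·149^2 ≡ 196
149^196 = 149^128·149^64·149^4 ≡ 1  ← first divisor giving 1
The order is 196.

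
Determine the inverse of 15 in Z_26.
7

gcd(15, 26) = 1, so the inverse exists.
Extended Euclidean algorithm on (26, 15):
26 = 1 × 15 + 11  ⟹  11 = (1)·26 + (-1)·15
15 = 1 × 11 + 4  ⟹  4 = (-1)·26 + (2)·15
11 = 2 × 4 + 3  ⟹  3 = (3)·26 + (-5)·15
4 = 1 × 3 + 1  ⟹  1 = (-4)·26 + (7)·15
So (7)·15 ≡ 1 (mod 26), i.e. 15^(-1) ≡ 7 (mod 26).
Check: 15 × 7 = 105 ≡ 1 (mod 26)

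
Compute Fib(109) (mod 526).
363

Matrix identity: Q^n = [[F_(n+1), F_n], [F_n, F_(n-1)]] with Q = [[1,1],[1,0]].
n = 109 = 1101101₂. Square-and-multiply, entries mod 526:
Q^1 = [[1,1],[1,0]]
Q^3 = (Q^1)²·Q = [[3,2],[2,1]]
Q^6 = (Q^3)² = [[13,8],[8,5]]
Q^13 = (Q^6)²·Q = [[377,233],[233,144]]
Q^27 = (Q^13)²·Q = [[107,220],[220,413]]
Q^54 = (Q^27)² = [[411,258],[258,153]]
Q^109 = (Q^54)²·Q = [[173,363],[363,336]]
F_109 mod 526 = Q^109[0][1] = 363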